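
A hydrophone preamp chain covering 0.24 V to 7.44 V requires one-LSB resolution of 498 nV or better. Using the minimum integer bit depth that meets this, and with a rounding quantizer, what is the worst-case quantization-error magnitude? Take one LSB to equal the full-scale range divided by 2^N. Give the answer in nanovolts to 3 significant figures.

The full-scale span is 7.44 − (0.24) = 7.2 V.
Levels needed ≥ 7.2/498 nV = 1.446e7. 2^24 = 16777216 suffices, so N_min = 24.
Step size = 7.2/16777216 V = 429.15 nV.
Max error for round-to-nearest is LSB/2 = 215 nV.

215 nV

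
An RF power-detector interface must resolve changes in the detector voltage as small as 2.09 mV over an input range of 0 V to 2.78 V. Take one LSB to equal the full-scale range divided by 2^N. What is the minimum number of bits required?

Full-scale range = 2.78 V.
Need 2^N ≥ 2.78 V / 2.09 mV = 1330 → N_min = 11.

11 bits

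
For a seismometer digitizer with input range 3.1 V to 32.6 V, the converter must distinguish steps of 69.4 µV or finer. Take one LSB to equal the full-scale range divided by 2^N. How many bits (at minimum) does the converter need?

19 bits

Range = 32.6 − (3.1) = 29.5 V.
29.5 V / 69.4 µV = 425100. Since 2^18 = 262144 and 2^19 = 524288, N = 19.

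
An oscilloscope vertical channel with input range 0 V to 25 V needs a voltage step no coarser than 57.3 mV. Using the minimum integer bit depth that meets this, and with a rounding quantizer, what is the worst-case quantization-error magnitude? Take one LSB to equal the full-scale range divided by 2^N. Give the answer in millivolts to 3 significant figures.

Span = 25 V.
Need 2^N ≥ 25 V / 57.3 mV = 436.3 → N_min = 9.
One LSB is 25 V / 512 = 48.828 mV.
Max error for round-to-nearest is LSB/2 = 24.4 mV.

24.4 mV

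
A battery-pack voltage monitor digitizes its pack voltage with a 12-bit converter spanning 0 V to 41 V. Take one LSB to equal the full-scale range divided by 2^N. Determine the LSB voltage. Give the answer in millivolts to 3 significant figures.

Span = 41 V.
2^12 = 4096 levels.
LSB = 41 V ÷ 2^12 = 41/4096 V = 10.0 mV.

10.0 mV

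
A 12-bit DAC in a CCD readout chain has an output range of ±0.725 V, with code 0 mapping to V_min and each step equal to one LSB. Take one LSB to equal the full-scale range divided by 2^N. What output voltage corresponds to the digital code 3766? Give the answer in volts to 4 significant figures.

0.6082 V

Span: 0.725 V − (-0.725 V) = 1.45 V. LSB = 1.45 V / 2^12.
V_out = -0.725 + 3766 × (1.45/4096) V
      = -0.725 V + 1.33318 V = 0.608179 V.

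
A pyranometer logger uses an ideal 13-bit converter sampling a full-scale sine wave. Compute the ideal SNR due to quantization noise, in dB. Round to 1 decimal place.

6.02(13) + 1.76 = 78.26 + 1.76 = 80.02 dB.

80.0 dB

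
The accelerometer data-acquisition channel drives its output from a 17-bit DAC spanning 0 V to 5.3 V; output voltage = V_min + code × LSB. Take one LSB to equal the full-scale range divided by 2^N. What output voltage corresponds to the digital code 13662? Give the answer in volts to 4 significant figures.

0.5524 V

Span = 5.3 V. LSB = 5.3 V / 2^17.
V_out = V_min + code × LSB = 0 V + 13662 × 5.3 V / 131072
      = 0 + 0.552434 = 0.552434 V.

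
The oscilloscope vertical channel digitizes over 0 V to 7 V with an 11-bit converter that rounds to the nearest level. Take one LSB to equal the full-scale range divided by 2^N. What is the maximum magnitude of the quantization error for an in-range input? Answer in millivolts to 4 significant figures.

1.709 mV

Full-scale range = 7 V.
LSB = 7 V / 2^11 = 3.41797 mV.
Worst-case error for round-to-nearest is half an LSB: 1.709 mV.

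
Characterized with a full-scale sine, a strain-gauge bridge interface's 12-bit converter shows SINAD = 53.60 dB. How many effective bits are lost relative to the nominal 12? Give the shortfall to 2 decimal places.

N_eff = (53.60 − 1.76)/6.02 = 8.6113 bits.
Shortfall = 12 − 8.6113 = 3.3887 bits.

3.39 bits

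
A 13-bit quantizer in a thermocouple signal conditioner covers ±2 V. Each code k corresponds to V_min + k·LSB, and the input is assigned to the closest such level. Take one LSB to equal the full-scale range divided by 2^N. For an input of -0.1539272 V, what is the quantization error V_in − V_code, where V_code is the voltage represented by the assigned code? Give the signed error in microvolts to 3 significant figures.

The full-scale span is 2 − (-2) = 4 V. LSB = 4 V / 2^13 ≈ 488.3 µV.
(-0.1539272 − (-2)) / LSB = 1.8460728 × 8192/4 = 3780.7571. Nearest integer: k = 3781.
Reconstructed level: -2 + 3781 × 4/8192 V = -0.1538085938 V.
Error = V_in − V_code = -0.1539272 − (-0.1538085938) = −119 µV.

−119 µV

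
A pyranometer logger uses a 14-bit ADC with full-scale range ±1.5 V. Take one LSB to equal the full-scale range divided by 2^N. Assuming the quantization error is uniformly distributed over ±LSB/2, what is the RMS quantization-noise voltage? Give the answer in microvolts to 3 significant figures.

52.9 µV

Full-scale range = 1.5 V − (-1.5 V) = 3 V.
Step size = 3/16384 V = 183.11 µV.
σ_q = LSB/√12 = 183.11 µV/3.4641 = 52.9 µV.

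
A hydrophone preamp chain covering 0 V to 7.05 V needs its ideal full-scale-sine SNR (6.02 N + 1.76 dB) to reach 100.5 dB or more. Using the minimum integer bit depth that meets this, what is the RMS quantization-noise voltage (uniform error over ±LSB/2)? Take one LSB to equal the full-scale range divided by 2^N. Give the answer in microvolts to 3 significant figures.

15.5 µV

Span = 7.05 V.
Solving 6.02 N ≥ 100.5 − 1.76: N ≥ 16.402. Round up → N = 17.
LSB = 7.05 V ÷ 2^17 = 7.05/131072 V = 53.787 µV.
V_rms = LSB/√12 = 15.5 µV.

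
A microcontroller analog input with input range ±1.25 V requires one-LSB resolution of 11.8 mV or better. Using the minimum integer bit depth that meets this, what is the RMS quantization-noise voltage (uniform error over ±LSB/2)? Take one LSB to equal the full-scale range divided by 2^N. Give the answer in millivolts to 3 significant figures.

2.82 mV

Span: 1.25 V − (-1.25 V) = 2.5 V.
2.5 V / 11.8 mV = 211.9. Since 2^7 = 128 and 2^8 = 256, N = 8.
LSB = 2.5 V / 2^8 = 9.7656 mV.
σ_q = LSB/√12 = 9.7656 mV/3.4641 = 2.82 mV.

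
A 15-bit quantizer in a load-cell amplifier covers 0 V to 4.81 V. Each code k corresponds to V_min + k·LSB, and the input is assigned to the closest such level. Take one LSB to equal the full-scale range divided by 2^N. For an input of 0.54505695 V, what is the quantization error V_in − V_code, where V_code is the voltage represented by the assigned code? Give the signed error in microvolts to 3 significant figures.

V_FS = 4.81 V. LSB = 4.81 V / 2^15 ≈ 146.8 µV.
(0.54505695 − (0)) / LSB = 0.54505695 × 32768/4.81 = 3713.1863. Nearest integer: k = 3713.
Reconstructed level: 0 + 3713 × 4.81/32768 V = 0.54502960205 V.
e = 0.54505695 − (0.54502960205) = +27.3 µV.

+27.3 µV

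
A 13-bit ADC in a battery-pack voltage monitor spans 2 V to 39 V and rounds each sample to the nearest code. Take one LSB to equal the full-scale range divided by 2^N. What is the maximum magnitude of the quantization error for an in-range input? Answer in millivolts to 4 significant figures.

2.258 mV

Range = 39 − (2) = 37 V.
One LSB is 37 V / 8192 = 4.51660 mV.
|e|_max = LSB/2 = 2.258 mV.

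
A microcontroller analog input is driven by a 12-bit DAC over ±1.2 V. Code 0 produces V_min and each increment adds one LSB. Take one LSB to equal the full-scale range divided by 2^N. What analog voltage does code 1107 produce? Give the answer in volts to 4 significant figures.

The full-scale span is 1.2 − (-1.2) = 2.4 V. LSB = 2.4 V / 2^12.
V_out = V_min + code × LSB = -1.2 V + 1107 × 2.4 V / 4096
      = -1.2 V + 0.648633 V = -0.551367 V.

-0.5514 V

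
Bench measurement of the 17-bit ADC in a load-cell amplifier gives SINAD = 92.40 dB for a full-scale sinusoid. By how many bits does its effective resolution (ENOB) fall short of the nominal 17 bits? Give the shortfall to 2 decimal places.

Effective bits = (92.40 − 1.76)/6.02 = 15.0565.
Shortfall = 17 − 15.0565 = 1.9435 bits.

1.94 bits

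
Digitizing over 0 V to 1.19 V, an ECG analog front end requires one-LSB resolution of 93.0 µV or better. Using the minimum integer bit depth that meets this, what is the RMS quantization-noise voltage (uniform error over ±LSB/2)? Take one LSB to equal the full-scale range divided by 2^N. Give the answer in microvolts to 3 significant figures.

21.0 µV

Span = 1.19 V.
Need 2^N ≥ 1.19 V / 93.0 µV = 12800 → N_min = 14.
LSB = 1.19 V ÷ 2^14 = 1.19/16384 V = 72.632 µV.
RMS noise = LSB/√12 = 21.0 µV.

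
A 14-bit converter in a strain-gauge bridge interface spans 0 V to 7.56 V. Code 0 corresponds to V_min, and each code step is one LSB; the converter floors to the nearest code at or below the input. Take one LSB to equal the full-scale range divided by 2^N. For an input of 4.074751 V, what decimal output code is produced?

8830

Span = 7.56 V. LSB = 7.56 V / 2^14 ≈ 461.4 µV.
V_in − V_min = 4.074751 − (0) = 4.074751 V.
Divide by LSB: 4.074751 × 16384/7.56 = 8830.7831.
Truncating gives code 8830.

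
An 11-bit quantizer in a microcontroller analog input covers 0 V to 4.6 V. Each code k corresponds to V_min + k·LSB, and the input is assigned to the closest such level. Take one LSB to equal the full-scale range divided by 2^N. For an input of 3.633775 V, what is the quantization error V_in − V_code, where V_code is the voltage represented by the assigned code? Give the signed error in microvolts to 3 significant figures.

V_FS = 4.6 V. LSB = 4.6 V / 2^11 ≈ 2.246 mV.
(V_in − V_min)/LSB = (3.633775 − (0)) × 2048/4.6 = 1617.8198 → nearest code k = 1618.
V_code = 0 + (1618/2048) × 4.6 = 3.634179688 V.
Error = V_in − V_code = 3.633775 − (3.634179688) = −405 µV.

−405 µV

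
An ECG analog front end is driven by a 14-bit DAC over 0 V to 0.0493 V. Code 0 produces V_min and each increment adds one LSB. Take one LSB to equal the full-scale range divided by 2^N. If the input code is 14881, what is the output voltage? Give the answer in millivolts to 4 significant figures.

Span = 0.0493 V. LSB = 0.0493 V / 2^14.
Output = V_min + (14881/16384) × range = 0 + 0.908264 × 0.0493 V
      = 0 + 0.0447774 = 0.0447774 V.

44.78 mV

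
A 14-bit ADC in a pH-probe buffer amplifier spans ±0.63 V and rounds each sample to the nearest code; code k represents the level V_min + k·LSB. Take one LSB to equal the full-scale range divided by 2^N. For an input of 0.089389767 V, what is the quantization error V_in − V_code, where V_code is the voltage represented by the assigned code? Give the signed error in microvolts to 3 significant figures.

+27.0 µV

Range = 0.63 − (-0.63) = 1.26 V. LSB = 1.26 V / 2^14 ≈ 76.90 µV.
Position in LSBs: (0.089389767 − (-0.63)) × 16384/1.26 = 9354.3507; rounding gives k = 9354.
Reconstructed level: -0.63 + 9354 × 1.26/16384 V = 0.089362792969 V.
e = 0.089389767 − (0.089362792969) = +27.0 µV.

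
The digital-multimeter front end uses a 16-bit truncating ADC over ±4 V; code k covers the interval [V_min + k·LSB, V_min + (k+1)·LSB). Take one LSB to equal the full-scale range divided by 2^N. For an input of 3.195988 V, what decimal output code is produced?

Span: 4 V − (-4 V) = 8 V. LSB = 8 V / 2^16 ≈ 122.1 µV.
code = ⌊(V_in − V_min)/LSB⌋ = ⌊(V_in − V_min) × 2^16 / range⌋
     = ⌊(3.195988 − (-4)) × 65536 / 8⌋ = ⌊7.195988 × 65536/8⌋
     = ⌊58949.534⌋ = 58949.

58949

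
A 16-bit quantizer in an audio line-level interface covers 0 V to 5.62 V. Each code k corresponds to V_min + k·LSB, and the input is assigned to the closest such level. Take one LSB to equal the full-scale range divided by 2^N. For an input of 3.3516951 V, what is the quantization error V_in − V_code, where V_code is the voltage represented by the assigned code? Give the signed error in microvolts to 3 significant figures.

Span = 5.62 V. LSB = 5.62 V / 2^16 ≈ 85.75 µV.
(3.3516951 − (0)) / LSB = 3.3516951 × 65536/5.62 = 39084.8203. Nearest integer: k = 39085.
V_code = 0 + (39085/65536) × 5.62 = 3.3517105103 V.
Error = V_in − V_code = 3.3516951 − (3.3517105103) = −15.4 µV.

−15.4 µV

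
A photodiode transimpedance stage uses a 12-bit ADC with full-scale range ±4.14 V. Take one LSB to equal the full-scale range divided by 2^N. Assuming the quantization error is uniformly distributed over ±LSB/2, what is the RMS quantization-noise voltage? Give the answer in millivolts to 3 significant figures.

Full-scale range = 4.14 V − (-4.14 V) = 8.28 V.
One LSB is 8.28 V / 4096 = 2.0215 mV.
σ_q = LSB/√12 = 2.0215 mV/3.4641 = 0.584 mV.

0.584 mV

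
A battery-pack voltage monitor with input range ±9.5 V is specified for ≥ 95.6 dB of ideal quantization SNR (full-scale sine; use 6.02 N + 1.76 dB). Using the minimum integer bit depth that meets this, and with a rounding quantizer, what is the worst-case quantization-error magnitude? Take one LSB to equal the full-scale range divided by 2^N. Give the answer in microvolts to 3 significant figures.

145 µV

Span: 9.5 V − (-9.5 V) = 19 V.
Required N = ⌈(95.6 − 1.76)/6.02⌉ = ⌈15.588⌉ = 16.
LSB = 19 V / 2^16 = 289.92 µV.
|e|_max = LSB/2 = 145 µV.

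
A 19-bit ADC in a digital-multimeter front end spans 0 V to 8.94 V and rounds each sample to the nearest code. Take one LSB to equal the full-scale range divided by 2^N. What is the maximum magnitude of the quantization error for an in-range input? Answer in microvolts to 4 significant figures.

8.526 µV

Span = 8.94 V.
LSB = 8.94 V ÷ 2^19 = 8.94/524288 V = 17.0517 µV.
A rounding quantizer has |error| ≤ LSB/2 = 8.526 µV.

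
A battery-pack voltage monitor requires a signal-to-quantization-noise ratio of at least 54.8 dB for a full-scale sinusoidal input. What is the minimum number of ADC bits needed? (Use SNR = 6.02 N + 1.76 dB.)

Required N = ⌈(54.8 − 1.76)/6.02⌉ = ⌈8.811⌉ = 9.

9 bits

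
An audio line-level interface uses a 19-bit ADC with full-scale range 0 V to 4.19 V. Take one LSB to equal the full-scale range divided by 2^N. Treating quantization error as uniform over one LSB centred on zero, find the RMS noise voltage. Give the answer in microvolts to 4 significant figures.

Range is 4.19 V.
One LSB is 4.19 V / 524288 = 7.99179 µV.
RMS of a uniform error over width LSB is LSB/√12 = 2.307 µV.

2.307 µV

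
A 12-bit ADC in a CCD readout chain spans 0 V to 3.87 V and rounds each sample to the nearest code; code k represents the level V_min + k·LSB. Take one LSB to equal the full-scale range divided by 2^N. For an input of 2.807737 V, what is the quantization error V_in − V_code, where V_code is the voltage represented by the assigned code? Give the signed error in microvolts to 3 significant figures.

V_FS = 3.87 V. LSB = 3.87 V / 2^12 ≈ 0.9448 mV.
(2.807737 − (0)) / LSB = 2.807737 × 4096/3.87 = 2971.7030. Nearest integer: k = 2972.
V_code = V_min + k × range/2^12 = 0 + 2972 × 3.87/4096 = 2.808017578 V.
Error = V_in − V_code = 2.807737 − (2.808017578) = −281 µV.

−281 µV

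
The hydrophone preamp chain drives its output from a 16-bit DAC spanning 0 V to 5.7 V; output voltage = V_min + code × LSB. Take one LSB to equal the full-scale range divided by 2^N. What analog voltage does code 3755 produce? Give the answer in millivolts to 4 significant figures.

Span = 5.7 V. LSB = 5.7 V / 2^16.
V_out = V_min + code × LSB = 0 V + 3755 × 5.7 V / 65536
      = 0 V + 0.326591 V = 0.326591 V.

326.6 mV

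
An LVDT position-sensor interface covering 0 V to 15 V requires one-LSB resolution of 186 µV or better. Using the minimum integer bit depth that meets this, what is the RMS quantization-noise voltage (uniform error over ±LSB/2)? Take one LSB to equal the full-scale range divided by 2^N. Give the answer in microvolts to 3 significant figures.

33.0 µV

Range is 15 V.
Need 2^N ≥ 15 V / 186 µV = 80650 → N_min = 17.
LSB = 15 V ÷ 2^17 = 15/131072 V = 114.44 µV.
V_rms = LSB/√12 = 33.0 µV.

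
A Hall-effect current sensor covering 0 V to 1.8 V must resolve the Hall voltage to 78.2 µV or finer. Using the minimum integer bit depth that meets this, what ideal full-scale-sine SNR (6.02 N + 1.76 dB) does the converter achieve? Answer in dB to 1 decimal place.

92.1 dB

V_FS = 1.8 V.
1.8 V / 78.2 µV = 23020. Since 2^14 = 16384 and 2^15 = 32768, N = 15.
Ideal SNR at N = 15: 6.02·15 + 1.76 = 92.1 dB.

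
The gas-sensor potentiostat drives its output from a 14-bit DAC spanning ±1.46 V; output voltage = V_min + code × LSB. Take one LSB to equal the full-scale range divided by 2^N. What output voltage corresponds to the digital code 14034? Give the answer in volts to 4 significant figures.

The full-scale span is 1.46 − (-1.46) = 2.92 V. LSB = 2.92 V / 2^14.
V_out = V_min + code × LSB = -1.46 V + 14034 × 2.92 V / 16384
      = -1.46 + 2.50118 = 1.04118 V.

1.041 V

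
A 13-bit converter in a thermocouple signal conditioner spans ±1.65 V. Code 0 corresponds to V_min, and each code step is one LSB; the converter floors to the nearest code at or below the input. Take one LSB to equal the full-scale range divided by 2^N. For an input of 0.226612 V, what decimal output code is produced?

4658

Span: 1.65 V − (-1.65 V) = 3.3 V. LSB = 3.3 V / 2^13 ≈ 402.8 µV.
code = ⌊(V_in − V_min)/LSB⌋ = ⌊(V_in − V_min) × 2^13 / range⌋
     = ⌊(0.226612 − (-1.65)) × 8192 / 3.3⌋ = ⌊1.876612 × 8192/3.3⌋
     = ⌊4658.547⌋ = 4658.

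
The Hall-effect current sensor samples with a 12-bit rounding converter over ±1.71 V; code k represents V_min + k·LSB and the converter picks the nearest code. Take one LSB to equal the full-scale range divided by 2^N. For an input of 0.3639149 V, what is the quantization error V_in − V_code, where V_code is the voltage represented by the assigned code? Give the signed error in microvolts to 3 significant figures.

−128 µV

Full-scale range = 1.71 V − (-1.71 V) = 3.42 V. LSB = 3.42 V / 2^12 ≈ 0.8350 mV.
(0.3639149 − (-1.71)) / LSB = 2.0739149 × 4096/3.42 = 2483.8466. Nearest integer: k = 2484.
V_code = V_min + k × range/2^12 = -1.71 + 2484 × 3.42/4096 = 0.3640429688 V.
V_in − V_code = 0.3639149 − (0.3640429688) = −128 µV.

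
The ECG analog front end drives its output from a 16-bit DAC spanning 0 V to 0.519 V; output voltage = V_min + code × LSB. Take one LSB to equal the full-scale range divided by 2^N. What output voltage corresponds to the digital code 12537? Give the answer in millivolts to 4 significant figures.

99.28 mV

V_FS = 0.519 V. LSB = 0.519 V / 2^16.
V_out = 0 + 12537 × (0.519/65536) V
      = 0 V + 0.0992844 V = 0.0992844 V.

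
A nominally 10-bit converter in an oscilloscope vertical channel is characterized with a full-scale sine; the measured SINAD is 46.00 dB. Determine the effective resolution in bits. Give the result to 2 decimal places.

7.35 bits

(46.00 − 1.76) / 6.02 = 44.24/6.02 = 7.3488 effective bits.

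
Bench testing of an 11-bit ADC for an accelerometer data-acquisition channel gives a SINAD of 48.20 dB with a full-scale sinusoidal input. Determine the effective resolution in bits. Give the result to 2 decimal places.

7.71 bits

(48.20 − 1.76) / 6.02 = 46.44/6.02 = 7.7143 effective bits.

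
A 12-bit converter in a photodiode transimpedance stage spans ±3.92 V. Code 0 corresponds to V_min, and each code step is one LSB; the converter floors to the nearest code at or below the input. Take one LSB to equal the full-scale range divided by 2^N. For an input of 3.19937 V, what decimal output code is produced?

3719

The full-scale span is 3.92 − (-3.92) = 7.84 V. LSB = 7.84 V / 2^12 ≈ 1.914 mV.
code = ⌊(V_in − V_min)/LSB⌋ = ⌊(V_in − V_min) × 2^12 / range⌋
     = ⌊(3.19937 − (-3.92)) × 4096 / 7.84⌋ = ⌊7.11937 × 4096/7.84⌋
     = ⌊3719.508⌋ = 3719.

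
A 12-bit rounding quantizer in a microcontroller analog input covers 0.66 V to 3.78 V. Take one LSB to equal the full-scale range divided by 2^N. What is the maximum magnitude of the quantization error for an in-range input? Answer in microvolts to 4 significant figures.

Range = 3.78 − (0.66) = 3.12 V.
LSB = 3.12 V / 2^12 = 0.761719 mV.
A rounding quantizer has |error| ≤ LSB/2 = 380.9 µV.

380.9 µV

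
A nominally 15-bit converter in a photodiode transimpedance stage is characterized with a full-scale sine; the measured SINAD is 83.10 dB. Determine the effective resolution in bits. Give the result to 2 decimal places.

13.51 bits

(83.10 − 1.76) / 6.02 = 81.34/6.02 = 13.5116 effective bits.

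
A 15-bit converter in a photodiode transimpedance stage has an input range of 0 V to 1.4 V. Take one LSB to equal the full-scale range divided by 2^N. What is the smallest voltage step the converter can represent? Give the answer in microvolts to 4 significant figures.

Full-scale range = 1.4 V.
Number of codes = 2^15 = 32768.
LSB = 1.4 V / 2^15 = 42.72 µV.

42.72 µV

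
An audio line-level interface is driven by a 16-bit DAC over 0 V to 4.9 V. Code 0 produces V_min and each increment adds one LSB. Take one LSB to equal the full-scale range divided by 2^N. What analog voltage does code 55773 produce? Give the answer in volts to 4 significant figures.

Span = 4.9 V. LSB = 4.9 V / 2^16.
V_out = V_min + code × LSB = 0 V + 55773 × 4.9 V / 65536
      = 0 V + 4.17004 V = 4.17004 V.

4.170 V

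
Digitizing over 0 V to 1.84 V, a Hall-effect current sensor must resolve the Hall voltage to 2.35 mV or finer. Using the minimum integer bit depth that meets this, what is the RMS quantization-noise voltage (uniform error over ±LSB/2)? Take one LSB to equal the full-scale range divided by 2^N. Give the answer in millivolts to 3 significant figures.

Full-scale range = 1.84 V.
Need 2^N ≥ 1.84 V / 2.35 mV = 783.0 → N_min = 10.
LSB = 1.84 V ÷ 2^10 = 1.84/1024 V = 1.7969 mV.
RMS noise = LSB/√12 = 0.519 mV.

0.519 mV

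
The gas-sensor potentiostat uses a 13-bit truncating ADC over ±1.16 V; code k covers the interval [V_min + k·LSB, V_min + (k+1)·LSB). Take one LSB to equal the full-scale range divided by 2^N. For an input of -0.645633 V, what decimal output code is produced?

1816

The full-scale span is 1.16 − (-1.16) = 2.32 V. LSB = 2.32 V / 2^13 ≈ 283.2 µV.
code = ⌊(V_in − V_min)/LSB⌋ = ⌊(V_in − V_min) × 2^13 / range⌋
     = ⌊(-0.645633 − (-1.16)) × 8192 / 2.32⌋ = ⌊0.514367 × 8192/2.32⌋
     = ⌊1816.248⌋ = 1816.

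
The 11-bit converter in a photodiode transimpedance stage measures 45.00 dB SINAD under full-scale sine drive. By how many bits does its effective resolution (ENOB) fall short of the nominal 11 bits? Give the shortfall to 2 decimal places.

ENOB = (SINAD − 1.76)/6.02 = (45.00 − 1.76)/6.02 = 7.1827 bits.
Shortfall = 11 − 7.1827 = 3.8173 bits.

3.82 bits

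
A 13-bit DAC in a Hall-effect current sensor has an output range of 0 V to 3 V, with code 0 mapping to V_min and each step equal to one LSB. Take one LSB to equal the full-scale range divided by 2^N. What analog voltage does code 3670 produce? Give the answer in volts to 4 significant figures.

Full-scale range = 3 V. LSB = 3 V / 2^13.
V_out = V_min + code × LSB = 0 V + 3670 × 3 V / 8192
      = 0 + 1.34399 = 1.34399 V.

1.344 V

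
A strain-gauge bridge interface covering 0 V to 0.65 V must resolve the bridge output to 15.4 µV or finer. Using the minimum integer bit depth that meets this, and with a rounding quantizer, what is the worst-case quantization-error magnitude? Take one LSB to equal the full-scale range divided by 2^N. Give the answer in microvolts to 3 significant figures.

4.96 µV

V_FS = 0.65 V.
Need 2^N ≥ 0.65 V / 15.4 µV = 42210 → N_min = 16.
LSB = 0.65 V ÷ 2^16 = 0.65/65536 V = 9.9182 µV.
Half an LSB is 4.96 µV.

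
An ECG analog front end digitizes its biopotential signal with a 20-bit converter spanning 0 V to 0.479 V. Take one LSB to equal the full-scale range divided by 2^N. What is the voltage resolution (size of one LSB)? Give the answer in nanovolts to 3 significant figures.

Full-scale range = 0.479 V.
There are 2^20 = 1048576 steps.
LSB = 0.479 V / 2^20 = 457 nV.

457 nV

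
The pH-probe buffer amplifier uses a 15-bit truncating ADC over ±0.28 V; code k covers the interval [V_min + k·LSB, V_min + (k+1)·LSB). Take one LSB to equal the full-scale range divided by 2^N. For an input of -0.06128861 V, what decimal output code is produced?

12797

The full-scale span is 0.28 − (-0.28) = 0.56 V. LSB = 0.56 V / 2^15 ≈ 17.09 µV.
code = ⌊(V_in − V_min)/LSB⌋ = ⌊(V_in − V_min) × 2^15 / range⌋
     = ⌊(-0.06128861 − (-0.28)) × 32768 / 0.56⌋ = ⌊0.21871139 × 32768/0.56⌋
     = ⌊12797.741⌋ = 12797.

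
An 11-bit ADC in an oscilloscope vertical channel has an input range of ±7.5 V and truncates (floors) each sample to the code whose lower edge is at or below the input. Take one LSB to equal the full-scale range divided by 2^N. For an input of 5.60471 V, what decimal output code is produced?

Full-scale range = 7.5 V − (-7.5 V) = 15 V. LSB = 15 V / 2^11 ≈ 7.324 mV.
code = ⌊(V_in − V_min)/LSB⌋ = ⌊(V_in − V_min) × 2^11 / range⌋
     = ⌊(5.60471 − (-7.5)) × 2048 / 15⌋ = ⌊13.10471 × 2048/15⌋
     = ⌊1789.230⌋ = 1789.

1789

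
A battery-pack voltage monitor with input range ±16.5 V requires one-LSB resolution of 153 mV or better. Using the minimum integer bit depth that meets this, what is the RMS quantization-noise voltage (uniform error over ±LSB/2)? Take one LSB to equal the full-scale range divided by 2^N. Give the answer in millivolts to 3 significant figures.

37.2 mV

Full-scale range = 16.5 V − (-16.5 V) = 33 V.
Required number of levels: 33/153 mV = 215.69; smallest N with 2^N ≥ that is 8.
LSB = 33 V ÷ 2^8 = 33/256 V = 128.91 mV.
V_rms = LSB/√12 = 37.2 mV.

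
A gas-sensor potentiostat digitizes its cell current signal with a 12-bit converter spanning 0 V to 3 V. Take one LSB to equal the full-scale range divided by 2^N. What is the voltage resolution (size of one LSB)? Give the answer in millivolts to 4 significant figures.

Span = 3 V.
Number of codes = 2^12 = 4096.
One LSB is 3 V / 4096 = 0.7324 mV.

0.7324 mV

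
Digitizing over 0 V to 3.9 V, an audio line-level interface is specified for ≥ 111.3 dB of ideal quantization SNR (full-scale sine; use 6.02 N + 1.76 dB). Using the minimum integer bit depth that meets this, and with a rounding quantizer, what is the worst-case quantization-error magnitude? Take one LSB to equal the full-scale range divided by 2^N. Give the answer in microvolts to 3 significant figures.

V_FS = 3.9 V.
N ≥ (111.3 − 1.76)/6.02 = 18.196 → N_min = 19.
One LSB is 3.9 V / 524288 = 7.4387 µV.
|e|_max = LSB/2 = 3.72 µV.

3.72 µV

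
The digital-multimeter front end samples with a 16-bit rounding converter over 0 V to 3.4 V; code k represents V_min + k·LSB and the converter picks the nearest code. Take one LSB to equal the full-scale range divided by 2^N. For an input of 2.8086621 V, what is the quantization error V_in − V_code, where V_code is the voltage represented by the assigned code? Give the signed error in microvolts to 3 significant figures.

Span = 3.4 V. LSB = 3.4 V / 2^16 ≈ 51.88 µV.
Position in LSBs: (2.8086621 − (0)) × 65536/3.4 = 54137.7881; rounding gives k = 54138.
V_code = V_min + k × range/2^16 = 0 + 54138 × 3.4/65536 = 2.8086730957 V.
Error = V_in − V_code = 2.8086621 − (2.8086730957) = −11.0 µV.

−11.0 µV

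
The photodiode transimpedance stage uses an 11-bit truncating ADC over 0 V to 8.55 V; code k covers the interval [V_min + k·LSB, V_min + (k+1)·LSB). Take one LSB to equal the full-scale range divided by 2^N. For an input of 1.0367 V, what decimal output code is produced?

Full-scale range = 8.55 V. LSB = 8.55 V / 2^11 ≈ 4.175 mV.
(V_in − V_min) × 2^11/range = (1.0367 − (0)) × 2048/8.55 = 248.323.
Floor → code = 248.

248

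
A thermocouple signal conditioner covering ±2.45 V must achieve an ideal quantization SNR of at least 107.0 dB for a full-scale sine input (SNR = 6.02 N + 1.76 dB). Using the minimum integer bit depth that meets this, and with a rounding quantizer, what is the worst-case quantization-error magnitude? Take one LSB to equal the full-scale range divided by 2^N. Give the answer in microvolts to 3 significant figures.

Full-scale range = 2.45 V − (-2.45 V) = 4.9 V.
6.02 N + 1.76 ≥ 107.0 gives N ≥ 17.482, so the minimum integer is 18.
LSB = 4.9 V ÷ 2^18 = 4.9/262144 V = 18.692 µV.
Half an LSB is 9.35 µV.

9.35 µV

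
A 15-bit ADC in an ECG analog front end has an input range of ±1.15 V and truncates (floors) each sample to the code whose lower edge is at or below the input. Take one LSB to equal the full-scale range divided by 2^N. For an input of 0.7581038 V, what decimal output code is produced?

Range = 1.15 − (-1.15) = 2.3 V. LSB = 2.3 V / 2^15 ≈ 70.19 µV.
(V_in − V_min) × 2^15/range = (0.7581038 − (-1.15)) × 32768/2.3 = 27184.672.
Floor → code = 27184.

27184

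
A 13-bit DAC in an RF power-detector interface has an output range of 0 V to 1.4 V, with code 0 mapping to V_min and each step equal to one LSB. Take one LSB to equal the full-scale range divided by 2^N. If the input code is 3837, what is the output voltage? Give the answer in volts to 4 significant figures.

0.6557 V

Full-scale range = 1.4 V. LSB = 1.4 V / 2^13.
Output = V_min + (3837/8192) × range = 0 + 0.468384 × 1.4 V
      = 0 V + 0.655737 V = 0.655737 V.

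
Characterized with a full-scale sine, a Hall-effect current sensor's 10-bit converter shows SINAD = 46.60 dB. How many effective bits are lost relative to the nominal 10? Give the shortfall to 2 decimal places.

2.55 bits

Effective bits = (46.60 − 1.76)/6.02 = 7.4485.
10 − 7.4485 = 2.55 bits below nominal.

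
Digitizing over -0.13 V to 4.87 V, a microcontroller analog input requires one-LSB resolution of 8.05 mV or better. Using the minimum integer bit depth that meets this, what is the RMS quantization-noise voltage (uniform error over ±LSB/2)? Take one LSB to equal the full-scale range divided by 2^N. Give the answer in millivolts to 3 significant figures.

1.41 mV

Span: 4.87 V − (-0.13 V) = 5 V.
5 V / 8.05 mV = 621.1. Since 2^9 = 512 and 2^10 = 1024, N = 10.
One LSB is 5 V / 1024 = 4.8828 mV.
σ_q = LSB/√12 = 4.8828 mV/3.4641 = 1.41 mV.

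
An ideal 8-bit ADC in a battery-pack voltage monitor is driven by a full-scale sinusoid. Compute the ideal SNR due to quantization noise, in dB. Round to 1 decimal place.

49.9 dB

6.02(8) + 1.76 = 48.16 + 1.76 = 49.92 dB.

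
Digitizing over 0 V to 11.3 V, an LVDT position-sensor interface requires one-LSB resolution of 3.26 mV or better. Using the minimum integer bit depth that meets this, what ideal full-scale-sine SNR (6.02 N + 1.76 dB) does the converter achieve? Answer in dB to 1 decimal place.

Range is 11.3 V.
11.3 V / 3.26 mV = 3466. Since 2^11 = 2048 and 2^12 = 4096, N = 12.
SNR = 6.02 × 12 + 1.76 = 74.00 dB.

74.0 dB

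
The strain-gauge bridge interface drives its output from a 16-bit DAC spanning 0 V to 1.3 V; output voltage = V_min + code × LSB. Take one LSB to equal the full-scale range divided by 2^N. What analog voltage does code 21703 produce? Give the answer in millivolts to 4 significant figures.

430.5 mV

V_FS = 1.3 V. LSB = 1.3 V / 2^16.
V_out = V_min + code × LSB = 0 V + 21703 × 1.3 V / 65536
      = 0 + 0.430510 = 0.430510 V.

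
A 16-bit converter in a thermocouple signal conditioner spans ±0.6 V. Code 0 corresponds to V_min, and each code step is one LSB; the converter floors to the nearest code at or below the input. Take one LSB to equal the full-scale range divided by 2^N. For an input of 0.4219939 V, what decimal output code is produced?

55814

Full-scale range = 0.6 V − (-0.6 V) = 1.2 V. LSB = 1.2 V / 2^16 ≈ 18.31 µV.
(V_in − V_min) × 2^16/range = (0.4219939 − (-0.6)) × 65536/1.2 = 55814.494.
Floor → code = 55814.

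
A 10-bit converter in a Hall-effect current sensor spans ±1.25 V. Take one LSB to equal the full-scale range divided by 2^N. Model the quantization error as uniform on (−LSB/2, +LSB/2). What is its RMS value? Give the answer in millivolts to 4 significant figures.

Full-scale range = 1.25 V − (-1.25 V) = 2.5 V.
LSB = 2.5 V ÷ 2^10 = 2.5/1024 V = 2.44141 mV.
RMS of a uniform error over width LSB is LSB/√12 = 0.7048 mV.

0.7048 mV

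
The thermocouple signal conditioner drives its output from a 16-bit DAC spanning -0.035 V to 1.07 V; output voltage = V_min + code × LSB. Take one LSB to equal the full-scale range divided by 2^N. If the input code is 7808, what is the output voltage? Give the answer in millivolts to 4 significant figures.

Full-scale range = 1.07 V − (-0.035 V) = 1.105 V. LSB = 1.105 V / 2^16.
Output = V_min + (7808/65536) × range = -0.035 + 0.119141 × 1.105 V
      = -0.035 + 0.131650 = 0.0966504 V.

96.65 mV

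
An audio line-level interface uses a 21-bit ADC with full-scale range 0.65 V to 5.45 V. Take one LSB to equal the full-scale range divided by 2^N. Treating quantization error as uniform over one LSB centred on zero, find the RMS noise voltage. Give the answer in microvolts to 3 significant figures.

Span: 5.45 V − (0.65 V) = 4.8 V.
LSB = 4.8 V / 2^21 = 2.2888 µV.
σ_q = LSB/√12 = 2.2888 µV/3.4641 = 0.661 µV.

0.661 µV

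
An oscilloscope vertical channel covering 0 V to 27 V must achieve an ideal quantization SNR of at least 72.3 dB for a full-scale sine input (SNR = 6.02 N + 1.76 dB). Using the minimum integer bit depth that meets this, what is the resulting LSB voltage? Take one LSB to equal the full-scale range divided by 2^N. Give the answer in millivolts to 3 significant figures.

Span = 27 V.
Solving 6.02 N ≥ 72.3 − 1.76: N ≥ 11.718. Round up → N = 12.
One LSB is 27 V / 4096 = 6.59 mV.

6.59 mV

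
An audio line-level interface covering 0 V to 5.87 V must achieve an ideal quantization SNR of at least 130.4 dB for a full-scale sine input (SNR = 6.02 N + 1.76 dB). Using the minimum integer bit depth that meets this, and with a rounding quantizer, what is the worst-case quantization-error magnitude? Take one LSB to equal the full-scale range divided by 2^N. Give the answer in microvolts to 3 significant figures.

Full-scale range = 5.87 V.
Required N = ⌈(130.4 − 1.76)/6.02⌉ = ⌈21.369⌉ = 22.
Step size = 5.87/4194304 V = 1.3995 µV.
|e|_max = LSB/2 = 0.700 µV.

0.700 µV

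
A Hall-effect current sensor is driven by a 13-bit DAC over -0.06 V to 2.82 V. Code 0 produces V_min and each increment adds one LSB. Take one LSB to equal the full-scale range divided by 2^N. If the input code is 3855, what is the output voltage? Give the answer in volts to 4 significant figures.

1.295 V

The full-scale span is 2.82 − (-0.06) = 2.88 V. LSB = 2.88 V / 2^13.
V_out = V_min + code × LSB = -0.06 V + 3855 × 2.88 V / 8192
      = -0.06 V + 1.35527 V = 1.29527 V.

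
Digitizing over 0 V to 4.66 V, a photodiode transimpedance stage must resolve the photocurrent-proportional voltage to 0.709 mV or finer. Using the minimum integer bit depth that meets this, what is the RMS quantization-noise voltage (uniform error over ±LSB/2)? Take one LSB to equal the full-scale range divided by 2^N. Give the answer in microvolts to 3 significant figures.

Range is 4.66 V.
Need 2^N ≥ 4.66 V / 0.709 mV = 6573 → N_min = 13.
Step size = 4.66/8192 V = 0.56885 mV.
V_rms = LSB/√12 = 164 µV.

164 µV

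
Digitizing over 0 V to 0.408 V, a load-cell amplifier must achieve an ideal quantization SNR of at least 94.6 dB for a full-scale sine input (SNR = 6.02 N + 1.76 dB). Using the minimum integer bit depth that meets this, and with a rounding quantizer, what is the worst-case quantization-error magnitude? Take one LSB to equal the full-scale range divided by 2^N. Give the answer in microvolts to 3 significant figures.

Span = 0.408 V.
Solving 6.02 N ≥ 94.6 − 1.76: N ≥ 15.422. Round up → N = 16.
LSB = 0.408 V / 2^16 = 6.2256 µV.
Max error for round-to-nearest is LSB/2 = 3.11 µV.

3.11 µV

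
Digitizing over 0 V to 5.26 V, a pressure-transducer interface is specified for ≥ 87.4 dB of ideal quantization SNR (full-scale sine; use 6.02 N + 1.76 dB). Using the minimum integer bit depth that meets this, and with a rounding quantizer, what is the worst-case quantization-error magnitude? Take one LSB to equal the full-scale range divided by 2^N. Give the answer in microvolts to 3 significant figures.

Full-scale range = 5.26 V.
Required N = ⌈(87.4 − 1.76)/6.02⌉ = ⌈14.226⌉ = 15.
LSB = 5.26 V / 2^15 = 160.52 µV.
|e|_max = LSB/2 = 80.3 µV.

80.3 µV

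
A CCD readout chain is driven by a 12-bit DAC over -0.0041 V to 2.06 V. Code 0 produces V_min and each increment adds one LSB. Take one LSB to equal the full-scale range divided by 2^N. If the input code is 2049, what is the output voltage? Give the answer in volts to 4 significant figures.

Range = 2.06 − (-0.0041) = 2.0641 V. LSB = 2.0641 V / 2^12.
Output = V_min + (2049/4096) × range = -0.0041 + 0.500244 × 2.0641 V
      = -0.0041 + 1.03255 = 1.02845 V.

1.028 V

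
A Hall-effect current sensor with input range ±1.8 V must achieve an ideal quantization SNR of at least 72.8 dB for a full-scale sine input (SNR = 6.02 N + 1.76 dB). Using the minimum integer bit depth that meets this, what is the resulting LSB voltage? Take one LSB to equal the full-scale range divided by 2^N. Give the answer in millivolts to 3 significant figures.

0.879 mV

Span: 1.8 V − (-1.8 V) = 3.6 V.
N ≥ (72.8 − 1.76)/6.02 = 11.801 → N_min = 12.
One LSB is 3.6 V / 4096 = 0.879 mV.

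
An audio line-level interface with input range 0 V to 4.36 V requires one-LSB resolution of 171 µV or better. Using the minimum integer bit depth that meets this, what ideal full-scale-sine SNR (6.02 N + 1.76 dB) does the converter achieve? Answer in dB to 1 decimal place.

Span = 4.36 V.
Need 2^N ≥ 4.36 V / 171 µV = 25500 → N_min = 15.
Ideal SNR at N = 15: 6.02·15 + 1.76 = 92.1 dB.

92.1 dB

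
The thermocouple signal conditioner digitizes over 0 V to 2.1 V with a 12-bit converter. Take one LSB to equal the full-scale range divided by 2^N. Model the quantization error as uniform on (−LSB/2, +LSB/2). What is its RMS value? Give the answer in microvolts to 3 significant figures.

148 µV

Range is 2.1 V.
LSB = 2.1 V ÷ 2^12 = 2.1/4096 V = 0.51270 mV.
σ_q = LSB/√12 = 0.51270 mV/3.4641 = 148 µV.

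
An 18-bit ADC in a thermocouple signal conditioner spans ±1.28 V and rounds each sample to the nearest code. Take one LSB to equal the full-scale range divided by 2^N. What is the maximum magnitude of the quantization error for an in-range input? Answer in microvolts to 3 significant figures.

The full-scale span is 1.28 − (-1.28) = 2.56 V.
One LSB is 2.56 V / 262144 = 9.7656 µV.
A rounding quantizer has |error| ≤ LSB/2 = 4.88 µV.

4.88 µV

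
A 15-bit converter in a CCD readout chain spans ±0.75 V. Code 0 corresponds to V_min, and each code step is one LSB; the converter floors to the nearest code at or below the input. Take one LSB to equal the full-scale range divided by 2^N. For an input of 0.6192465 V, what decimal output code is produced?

The full-scale span is 0.75 − (-0.75) = 1.5 V. LSB = 1.5 V / 2^15 ≈ 45.78 µV.
(V_in − V_min) × 2^15/range = (0.6192465 − (-0.75)) × 32768/1.5 = 29911.646.
Floor → code = 29911.

29911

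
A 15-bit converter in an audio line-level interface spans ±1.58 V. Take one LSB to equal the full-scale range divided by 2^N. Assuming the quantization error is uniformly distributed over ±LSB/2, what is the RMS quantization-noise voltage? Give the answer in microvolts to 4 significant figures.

27.84 µV

The full-scale span is 1.58 − (-1.58) = 3.16 V.
One LSB is 3.16 V / 32768 = 96.4355 µV.
V_rms = LSB/√12 = 96.4355 µV / √12 = 27.84 µV.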